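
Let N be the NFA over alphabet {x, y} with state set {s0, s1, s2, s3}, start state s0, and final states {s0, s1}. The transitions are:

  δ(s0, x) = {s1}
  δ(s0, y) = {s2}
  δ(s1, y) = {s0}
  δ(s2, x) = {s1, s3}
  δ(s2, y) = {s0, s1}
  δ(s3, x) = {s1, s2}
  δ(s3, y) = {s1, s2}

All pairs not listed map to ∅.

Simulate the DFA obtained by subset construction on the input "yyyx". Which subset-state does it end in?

{s1, s3}

Start: {s0}.
δ(s0,y) = {s2}.
Union: {s2}.
After y: {s2}.
δ(s2,y) = {s0, s1}.
Union: {s0, s1}.
After y: {s0, s1}.
δ(s0,y) = {s2}; δ(s1,y) = {s0}.
Union: {s0, s2}.
After y: {s0, s2}.
δ(s0,x) = {s1}; δ(s2,x) = {s1, s3}.
Union: {s1, s3}.
After x: {s1, s3}.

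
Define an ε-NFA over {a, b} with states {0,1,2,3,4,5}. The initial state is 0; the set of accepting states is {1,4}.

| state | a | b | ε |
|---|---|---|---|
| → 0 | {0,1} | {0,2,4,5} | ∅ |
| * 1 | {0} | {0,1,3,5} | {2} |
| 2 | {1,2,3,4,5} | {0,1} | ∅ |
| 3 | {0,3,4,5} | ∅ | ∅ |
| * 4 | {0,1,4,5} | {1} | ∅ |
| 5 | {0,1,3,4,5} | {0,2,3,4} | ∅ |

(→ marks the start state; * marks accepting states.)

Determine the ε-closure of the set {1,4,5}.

Begin with {1,4,5}.
1 →ε {2}; add 2.
ε-closure = {1,2,4,5}.

{1,2,4,5}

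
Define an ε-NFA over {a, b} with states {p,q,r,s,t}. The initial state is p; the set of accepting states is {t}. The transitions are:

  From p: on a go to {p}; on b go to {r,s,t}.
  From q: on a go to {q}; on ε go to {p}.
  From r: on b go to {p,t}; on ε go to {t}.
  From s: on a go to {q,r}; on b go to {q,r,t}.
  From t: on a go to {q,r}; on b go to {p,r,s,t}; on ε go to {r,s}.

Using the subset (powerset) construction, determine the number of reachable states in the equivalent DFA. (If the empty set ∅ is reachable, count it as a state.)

Start state of the DFA: {p} (ε-closure of the NFA start).
{p} --a--> {p}  [seen]
{p} --b--> {r,s,t}  [new]
{r,s,t} --a--> {p,q,r,s,t}  [new]
{r,s,t} --b--> {p,q,r,s,t}  [seen]
{p,q,r,s,t} --a--> {p,q,r,s,t}  [seen]
{p,q,r,s,t} --b--> {p,q,r,s,t}  [seen]
Reachable DFA states: {p}, {r,s,t}, {p,q,r,s,t}.

3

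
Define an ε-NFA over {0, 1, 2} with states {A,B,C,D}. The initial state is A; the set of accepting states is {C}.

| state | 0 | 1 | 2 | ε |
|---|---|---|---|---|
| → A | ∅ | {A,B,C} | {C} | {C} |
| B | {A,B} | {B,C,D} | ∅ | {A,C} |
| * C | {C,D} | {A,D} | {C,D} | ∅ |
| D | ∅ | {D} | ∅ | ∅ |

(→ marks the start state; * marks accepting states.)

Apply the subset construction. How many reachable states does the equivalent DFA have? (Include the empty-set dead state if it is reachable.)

4

Start state of the DFA: {A,C} (ε-closure of the NFA start).
{A,C} --0--> {C,D}  [new]
{A,C} --1--> {A,B,C,D}  [new]
{A,C} --2--> {C,D}  [seen]
{C,D} --0--> {C,D}  [seen]
{C,D} --1--> {A,C,D}  [new]
{C,D} --2--> {C,D}  [seen]
{A,B,C,D} --0--> {A,B,C,D}  [seen]
{A,B,C,D} --1--> {A,B,C,D}  [seen]
{A,B,C,D} --2--> {C,D}  [seen]
{A,C,D} --0--> {C,D}  [seen]
{A,C,D} --1--> {A,B,C,D}  [seen]
{A,C,D} --2--> {C,D}  [seen]
Reachable DFA states: {A,C}, {C,D}, {A,B,C,D}, {A,C,D}.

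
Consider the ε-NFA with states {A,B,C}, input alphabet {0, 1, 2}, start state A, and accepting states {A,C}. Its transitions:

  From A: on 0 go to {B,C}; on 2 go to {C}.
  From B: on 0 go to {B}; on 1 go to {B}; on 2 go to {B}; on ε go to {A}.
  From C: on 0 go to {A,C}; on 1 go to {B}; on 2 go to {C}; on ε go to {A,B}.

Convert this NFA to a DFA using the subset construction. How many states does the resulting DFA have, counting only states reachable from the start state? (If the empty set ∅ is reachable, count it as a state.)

Start state of the DFA: {A} (ε-closure of the NFA start).
{A} --0--> {A,B,C}  [new]
{A} --1--> ∅  [new]
{A} --2--> {A,B,C}  [seen]
{A,B,C} --0--> {A,B,C}  [seen]
{A,B,C} --1--> {A,B}  [new]
{A,B,C} --2--> {A,B,C}  [seen]
∅ --0--> ∅  [seen]
∅ --1--> ∅  [seen]
∅ --2--> ∅  [seen]
{A,B} --0--> {A,B,C}  [seen]
{A,B} --1--> {A,B}  [seen]
{A,B} --2--> {A,B,C}  [seen]
Reachable DFA states: {A}, {A,B,C}, ∅, {A,B}.

4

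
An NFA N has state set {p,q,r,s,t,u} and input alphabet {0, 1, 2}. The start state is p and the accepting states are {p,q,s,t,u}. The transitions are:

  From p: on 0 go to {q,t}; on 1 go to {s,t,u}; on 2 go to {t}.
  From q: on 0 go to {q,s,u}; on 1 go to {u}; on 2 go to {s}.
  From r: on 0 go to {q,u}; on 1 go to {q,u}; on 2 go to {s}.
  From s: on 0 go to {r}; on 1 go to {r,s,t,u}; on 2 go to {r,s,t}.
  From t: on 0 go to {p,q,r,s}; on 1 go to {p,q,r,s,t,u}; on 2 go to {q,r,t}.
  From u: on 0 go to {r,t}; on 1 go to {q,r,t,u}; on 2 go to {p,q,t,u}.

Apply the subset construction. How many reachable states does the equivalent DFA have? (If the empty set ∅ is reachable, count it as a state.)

12

Start state of the DFA: {p}.
{p} --0--> {q,t}  [new]
{p} --1--> {s,t,u}  [new]
{p} --2--> {t}  [new]
{q,t} --0--> {p,q,r,s,u}  [new]
{q,t} --1--> {p,q,r,s,t,u}  [new]
{q,t} --2--> {q,r,s,t}  [new]
{s,t,u} --0--> {p,q,r,s,t}  [new]
{s,t,u} --1--> {p,q,r,s,t,u}  [seen]
{s,t,u} --2--> {p,q,r,s,t,u}  [seen]
{t} --0--> {p,q,r,s}  [new]
{t} --1--> {p,q,r,s,t,u}  [seen]
{t} --2--> {q,r,t}  [new]
{p,q,r,s,u} --0--> {q,r,s,t,u}  [new]
{p,q,r,s,u} --1--> {q,r,s,t,u}  [seen]
{p,q,r,s,u} --2--> {p,q,r,s,t,u}  [seen]
{p,q,r,s,t,u} --0--> {p,q,r,s,t,u}  [seen]
{p,q,r,s,t,u} --1--> {p,q,r,s,t,u}  [seen]
{p,q,r,s,t,u} --2--> {p,q,r,s,t,u}  [seen]
{q,r,s,t} --0--> {p,q,r,s,u}  [seen]
{q,r,s,t} --1--> {p,q,r,s,t,u}  [seen]
{q,r,s,t} --2--> {q,r,s,t}  [seen]
{p,q,r,s,t} --0--> {p,q,r,s,t,u}  [seen]
{p,q,r,s,t} --1--> {p,q,r,s,t,u}  [seen]
{p,q,r,s,t} --2--> {q,r,s,t}  [seen]
{p,q,r,s} --0--> {q,r,s,t,u}  [seen]
{p,q,r,s} --1--> {q,r,s,t,u}  [seen]
{p,q,r,s} --2--> {r,s,t}  [new]
{q,r,t} --0--> {p,q,r,s,u}  [seen]
{q,r,t} --1--> {p,q,r,s,t,u}  [seen]
{q,r,t} --2--> {q,r,s,t}  [seen]
{q,r,s,t,u} --0--> {p,q,r,s,t,u}  [seen]
{q,r,s,t,u} --1--> {p,q,r,s,t,u}  [seen]
{q,r,s,t,u} --2--> {p,q,r,s,t,u}  [seen]
{r,s,t} --0--> {p,q,r,s,u}  [seen]
{r,s,t} --1--> {p,q,r,s,t,u}  [seen]
{r,s,t} --2--> {q,r,s,t}  [seen]
Reachable DFA states: {p}, {q,t}, {s,t,u}, {t}, {p,q,r,s,u}, {p,q,r,s,t,u}, {q,r,s,t}, {p,q,r,s,t}, {p,q,r,s}, {q,r,t}, {q,r,s,t,u}, {r,s,t}.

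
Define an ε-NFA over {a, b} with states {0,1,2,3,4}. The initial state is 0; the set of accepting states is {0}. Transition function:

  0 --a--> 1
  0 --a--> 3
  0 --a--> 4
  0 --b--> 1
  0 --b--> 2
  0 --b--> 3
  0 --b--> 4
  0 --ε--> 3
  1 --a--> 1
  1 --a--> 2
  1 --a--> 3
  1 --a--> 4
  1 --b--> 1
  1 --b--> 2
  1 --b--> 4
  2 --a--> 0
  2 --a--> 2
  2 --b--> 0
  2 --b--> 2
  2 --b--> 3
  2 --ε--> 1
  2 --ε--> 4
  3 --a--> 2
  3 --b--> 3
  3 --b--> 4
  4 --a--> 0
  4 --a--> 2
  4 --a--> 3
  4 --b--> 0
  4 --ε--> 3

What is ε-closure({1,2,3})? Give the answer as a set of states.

Begin with {1,2,3}.
2 →ε {1,4}; add 4.
ε-closure = {1,2,3,4}.

{1,2,3,4}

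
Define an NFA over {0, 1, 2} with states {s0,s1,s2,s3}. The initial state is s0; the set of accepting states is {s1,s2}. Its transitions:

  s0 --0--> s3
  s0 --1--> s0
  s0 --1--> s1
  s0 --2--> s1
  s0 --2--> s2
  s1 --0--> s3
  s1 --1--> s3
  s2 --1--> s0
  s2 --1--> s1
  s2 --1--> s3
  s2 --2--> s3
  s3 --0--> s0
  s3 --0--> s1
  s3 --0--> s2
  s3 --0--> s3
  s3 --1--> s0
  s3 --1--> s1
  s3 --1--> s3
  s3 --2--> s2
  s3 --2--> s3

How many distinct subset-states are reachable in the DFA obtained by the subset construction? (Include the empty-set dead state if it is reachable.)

8

Start state of the DFA: {s0}.
{s0} --0--> {s3}  [new]
{s0} --1--> {s0,s1}  [new]
{s0} --2--> {s1,s2}  [new]
{s3} --0--> {s0,s1,s2,s3}  [new]
{s3} --1--> {s0,s1,s3}  [new]
{s3} --2--> {s2,s3}  [new]
{s0,s1} --0--> {s3}  [seen]
{s0,s1} --1--> {s0,s1,s3}  [seen]
{s0,s1} --2--> {s1,s2}  [seen]
{s1,s2} --0--> {s3}  [seen]
{s1,s2} --1--> {s0,s1,s3}  [seen]
{s1,s2} --2--> {s3}  [seen]
{s0,s1,s2,s3} --0--> {s0,s1,s2,s3}  [seen]
{s0,s1,s2,s3} --1--> {s0,s1,s3}  [seen]
{s0,s1,s2,s3} --2--> {s1,s2,s3}  [new]
{s0,s1,s3} --0--> {s0,s1,s2,s3}  [seen]
{s0,s1,s3} --1--> {s0,s1,s3}  [seen]
{s0,s1,s3} --2--> {s1,s2,s3}  [seen]
{s2,s3} --0--> {s0,s1,s2,s3}  [seen]
{s2,s3} --1--> {s0,s1,s3}  [seen]
{s2,s3} --2--> {s2,s3}  [seen]
{s1,s2,s3} --0--> {s0,s1,s2,s3}  [seen]
{s1,s2,s3} --1--> {s0,s1,s3}  [seen]
{s1,s2,s3} --2--> {s2,s3}  [seen]
Reachable DFA states: {s0}, {s3}, {s0,s1}, {s1,s2}, {s0,s1,s2,s3}, {s0,s1,s3}, {s2,s3}, {s1,s2,s3}.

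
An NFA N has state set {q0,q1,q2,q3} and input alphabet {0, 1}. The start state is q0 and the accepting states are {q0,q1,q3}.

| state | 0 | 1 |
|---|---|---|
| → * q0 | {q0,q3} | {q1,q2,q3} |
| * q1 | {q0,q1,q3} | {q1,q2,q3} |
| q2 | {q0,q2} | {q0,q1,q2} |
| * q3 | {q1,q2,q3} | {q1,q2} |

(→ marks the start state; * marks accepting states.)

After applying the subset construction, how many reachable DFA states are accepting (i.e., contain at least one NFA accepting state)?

4

Start state of the DFA: {q0}.
{q0} --0--> {q0,q3}  [new]
{q0} --1--> {q1,q2,q3}  [new]
{q0,q3} --0--> {q0,q1,q2,q3}  [new]
{q0,q3} --1--> {q1,q2,q3}  [seen]
{q1,q2,q3} --0--> {q0,q1,q2,q3}  [seen]
{q1,q2,q3} --1--> {q0,q1,q2,q3}  [seen]
{q0,q1,q2,q3} --0--> {q0,q1,q2,q3}  [seen]
{q0,q1,q2,q3} --1--> {q0,q1,q2,q3}  [seen]
Reachable DFA states: {q0}, {q0,q3}, {q1,q2,q3}, {q0,q1,q2,q3}.
Accepting DFA states (contain an NFA accepting state): {q0}, {q0,q3}, {q1,q2,q3}, {q0,q1,q2,q3}.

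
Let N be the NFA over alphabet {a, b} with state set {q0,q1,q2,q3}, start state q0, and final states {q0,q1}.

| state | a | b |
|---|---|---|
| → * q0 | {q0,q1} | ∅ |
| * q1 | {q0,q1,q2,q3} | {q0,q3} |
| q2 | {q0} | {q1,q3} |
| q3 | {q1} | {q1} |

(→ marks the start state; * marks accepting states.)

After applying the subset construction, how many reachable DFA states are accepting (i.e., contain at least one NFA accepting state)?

Start state of the DFA: {q0}.
{q0} --a--> {q0,q1}  [new]
{q0} --b--> ∅  [new]
{q0,q1} --a--> {q0,q1,q2,q3}  [new]
{q0,q1} --b--> {q0,q3}  [new]
∅ --a--> ∅  [seen]
∅ --b--> ∅  [seen]
{q0,q1,q2,q3} --a--> {q0,q1,q2,q3}  [seen]
{q0,q1,q2,q3} --b--> {q0,q1,q3}  [new]
{q0,q3} --a--> {q0,q1}  [seen]
{q0,q3} --b--> {q1}  [new]
{q0,q1,q3} --a--> {q0,q1,q2,q3}  [seen]
{q0,q1,q3} --b--> {q0,q1,q3}  [seen]
{q1} --a--> {q0,q1,q2,q3}  [seen]
{q1} --b--> {q0,q3}  [seen]
Reachable DFA states: {q0}, {q0,q1}, ∅, {q0,q1,q2,q3}, {q0,q3}, {q0,q1,q3}, {q1}.
Accepting DFA states (contain an NFA accepting state): {q0}, {q0,q1}, {q0,q1,q2,q3}, {q0,q3}, {q0,q1,q3}, {q1}.

6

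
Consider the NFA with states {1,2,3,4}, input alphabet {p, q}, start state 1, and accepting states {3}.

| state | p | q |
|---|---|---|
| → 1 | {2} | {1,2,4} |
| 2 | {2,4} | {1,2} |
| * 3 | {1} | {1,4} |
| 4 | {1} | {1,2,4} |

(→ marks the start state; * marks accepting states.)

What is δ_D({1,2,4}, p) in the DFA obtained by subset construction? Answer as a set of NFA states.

δ(1,p) = {2}; δ(2,p) = {2,4}; δ(4,p) = {1}.
Union: {1,2,4}.

{1,2,4}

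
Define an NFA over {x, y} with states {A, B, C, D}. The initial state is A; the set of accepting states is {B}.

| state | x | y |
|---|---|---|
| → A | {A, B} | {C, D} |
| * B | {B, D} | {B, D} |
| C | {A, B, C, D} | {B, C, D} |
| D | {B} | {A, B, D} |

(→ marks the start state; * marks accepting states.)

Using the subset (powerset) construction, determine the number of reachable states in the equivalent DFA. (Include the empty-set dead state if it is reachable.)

6

Start state of the DFA: {A}.
{A} --x--> {A, B}  [new]
{A} --y--> {C, D}  [new]
{A, B} --x--> {A, B, D}  [new]
{A, B} --y--> {B, C, D}  [new]
{C, D} --x--> {A, B, C, D}  [new]
{C, D} --y--> {A, B, C, D}  [seen]
{A, B, D} --x--> {A, B, D}  [seen]
{A, B, D} --y--> {A, B, C, D}  [seen]
{B, C, D} --x--> {A, B, C, D}  [seen]
{B, C, D} --y--> {A, B, C, D}  [seen]
{A, B, C, D} --x--> {A, B, C, D}  [seen]
{A, B, C, D} --y--> {A, B, C, D}  [seen]
Reachable DFA states: {A}, {A, B}, {C, D}, {A, B, D}, {B, C, D}, {A, B, C, D}.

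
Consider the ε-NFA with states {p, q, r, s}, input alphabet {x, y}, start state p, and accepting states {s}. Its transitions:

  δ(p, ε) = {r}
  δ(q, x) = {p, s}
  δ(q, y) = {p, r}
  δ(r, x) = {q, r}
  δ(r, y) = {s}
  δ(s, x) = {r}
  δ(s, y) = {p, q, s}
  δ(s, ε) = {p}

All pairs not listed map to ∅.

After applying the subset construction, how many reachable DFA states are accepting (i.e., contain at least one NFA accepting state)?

2

Start state of the DFA: {p, r} (ε-closure of the NFA start).
{p, r} --x--> {q, r}  [new]
{p, r} --y--> {p, r, s}  [new]
{q, r} --x--> {p, q, r, s}  [new]
{q, r} --y--> {p, r, s}  [seen]
{p, r, s} --x--> {q, r}  [seen]
{p, r, s} --y--> {p, q, r, s}  [seen]
{p, q, r, s} --x--> {p, q, r, s}  [seen]
{p, q, r, s} --y--> {p, q, r, s}  [seen]
Reachable DFA states: {p, r}, {q, r}, {p, r, s}, {p, q, r, s}.
Accepting DFA states (contain an NFA accepting state): {p, r, s}, {p, q, r, s}.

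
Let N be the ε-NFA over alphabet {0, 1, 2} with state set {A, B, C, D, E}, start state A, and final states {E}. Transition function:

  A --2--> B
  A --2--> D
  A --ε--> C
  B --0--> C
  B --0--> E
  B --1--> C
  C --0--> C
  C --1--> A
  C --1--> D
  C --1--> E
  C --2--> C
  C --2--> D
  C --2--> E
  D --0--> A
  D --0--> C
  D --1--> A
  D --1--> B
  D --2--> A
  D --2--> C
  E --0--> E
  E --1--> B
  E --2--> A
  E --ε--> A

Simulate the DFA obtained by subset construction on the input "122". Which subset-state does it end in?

{A, B, C, D, E}

Start: {A, C}.
δ(A,1) = ∅; δ(C,1) = {A, D, E}.
Union: {A, D, E}.
ε-closure gives {A, C, D, E}.
After 1: {A, C, D, E}.
δ(A,2) = {B, D}; δ(C,2) = {C, D, E}; δ(D,2) = {A, C}; δ(E,2) = {A}.
Union: {A, B, C, D, E}.
After 2: {A, B, C, D, E}.
δ(A,2) = {B, D}; δ(B,2) = ∅; δ(C,2) = {C, D, E}; δ(D,2) = {A, C}; δ(E,2) = {A}.
Union: {A, B, C, D, E}.
After 2: {A, B, C, D, E}.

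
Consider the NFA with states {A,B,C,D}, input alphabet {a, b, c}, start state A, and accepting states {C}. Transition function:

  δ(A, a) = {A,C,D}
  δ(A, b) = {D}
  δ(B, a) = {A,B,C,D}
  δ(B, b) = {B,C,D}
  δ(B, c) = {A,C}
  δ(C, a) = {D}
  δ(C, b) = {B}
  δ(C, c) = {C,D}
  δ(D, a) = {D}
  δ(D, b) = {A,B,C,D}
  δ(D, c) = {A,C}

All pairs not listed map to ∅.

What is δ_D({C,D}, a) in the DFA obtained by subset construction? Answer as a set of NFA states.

δ(C,a) = {D}; δ(D,a) = {D}.
Union: {D}.

{D}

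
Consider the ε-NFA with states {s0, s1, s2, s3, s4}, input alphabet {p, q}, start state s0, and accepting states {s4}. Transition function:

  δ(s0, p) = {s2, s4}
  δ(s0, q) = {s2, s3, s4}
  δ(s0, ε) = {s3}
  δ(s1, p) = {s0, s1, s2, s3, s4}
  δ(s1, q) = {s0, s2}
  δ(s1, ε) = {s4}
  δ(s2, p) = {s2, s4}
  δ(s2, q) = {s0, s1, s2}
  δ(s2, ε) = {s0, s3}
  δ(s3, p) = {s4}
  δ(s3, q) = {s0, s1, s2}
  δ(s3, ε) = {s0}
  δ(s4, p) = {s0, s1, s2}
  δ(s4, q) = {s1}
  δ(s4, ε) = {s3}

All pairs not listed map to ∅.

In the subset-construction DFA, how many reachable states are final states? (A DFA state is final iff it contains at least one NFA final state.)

Start state of the DFA: {s0, s3} (ε-closure of the NFA start).
{s0, s3} --p--> {s0, s2, s3, s4}  [new]
{s0, s3} --q--> {s0, s1, s2, s3, s4}  [new]
{s0, s2, s3, s4} --p--> {s0, s1, s2, s3, s4}  [seen]
{s0, s2, s3, s4} --q--> {s0, s1, s2, s3, s4}  [seen]
{s0, s1, s2, s3, s4} --p--> {s0, s1, s2, s3, s4}  [seen]
{s0, s1, s2, s3, s4} --q--> {s0, s1, s2, s3, s4}  [seen]
Reachable DFA states: {s0, s3}, {s0, s2, s3, s4}, {s0, s1, s2, s3, s4}.
Accepting DFA states (contain an NFA accepting state): {s0, s2, s3, s4}, {s0, s1, s2, s3, s4}.

2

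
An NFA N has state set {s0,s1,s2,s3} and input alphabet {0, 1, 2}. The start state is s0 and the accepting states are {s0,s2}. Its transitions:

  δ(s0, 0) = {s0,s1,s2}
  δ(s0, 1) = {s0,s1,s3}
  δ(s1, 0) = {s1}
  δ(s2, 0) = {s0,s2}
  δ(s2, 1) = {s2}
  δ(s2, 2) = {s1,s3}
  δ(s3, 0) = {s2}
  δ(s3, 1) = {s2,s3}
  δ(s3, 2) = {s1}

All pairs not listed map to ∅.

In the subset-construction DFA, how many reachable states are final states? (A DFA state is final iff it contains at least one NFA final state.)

8

Start state of the DFA: {s0}.
{s0} --0--> {s0,s1,s2}  [new]
{s0} --1--> {s0,s1,s3}  [new]
{s0} --2--> ∅  [new]
{s0,s1,s2} --0--> {s0,s1,s2}  [seen]
{s0,s1,s2} --1--> {s0,s1,s2,s3}  [new]
{s0,s1,s2} --2--> {s1,s3}  [new]
{s0,s1,s3} --0--> {s0,s1,s2}  [seen]
{s0,s1,s3} --1--> {s0,s1,s2,s3}  [seen]
{s0,s1,s3} --2--> {s1}  [new]
∅ --0--> ∅  [seen]
∅ --1--> ∅  [seen]
∅ --2--> ∅  [seen]
{s0,s1,s2,s3} --0--> {s0,s1,s2}  [seen]
{s0,s1,s2,s3} --1--> {s0,s1,s2,s3}  [seen]
{s0,s1,s2,s3} --2--> {s1,s3}  [seen]
{s1,s3} --0--> {s1,s2}  [new]
{s1,s3} --1--> {s2,s3}  [new]
{s1,s3} --2--> {s1}  [seen]
{s1} --0--> {s1}  [seen]
{s1} --1--> ∅  [seen]
{s1} --2--> ∅  [seen]
{s1,s2} --0--> {s0,s1,s2}  [seen]
{s1,s2} --1--> {s2}  [new]
{s1,s2} --2--> {s1,s3}  [seen]
{s2,s3} --0--> {s0,s2}  [new]
{s2,s3} --1--> {s2,s3}  [seen]
{s2,s3} --2--> {s1,s3}  [seen]
{s2} --0--> {s0,s2}  [seen]
{s2} --1--> {s2}  [seen]
{s2} --2--> {s1,s3}  [seen]
{s0,s2} --0--> {s0,s1,s2}  [seen]
{s0,s2} --1--> {s0,s1,s2,s3}  [seen]
{s0,s2} --2--> {s1,s3}  [seen]
Reachable DFA states: {s0}, {s0,s1,s2}, {s0,s1,s3}, ∅, {s0,s1,s2,s3}, {s1,s3}, {s1}, {s1,s2}, {s2,s3}, {s2}, {s0,s2}.
Accepting DFA states (contain an NFA accepting state): {s0}, {s0,s1,s2}, {s0,s1,s3}, {s0,s1,s2,s3}, {s1,s2}, {s2,s3}, {s2}, {s0,s2}.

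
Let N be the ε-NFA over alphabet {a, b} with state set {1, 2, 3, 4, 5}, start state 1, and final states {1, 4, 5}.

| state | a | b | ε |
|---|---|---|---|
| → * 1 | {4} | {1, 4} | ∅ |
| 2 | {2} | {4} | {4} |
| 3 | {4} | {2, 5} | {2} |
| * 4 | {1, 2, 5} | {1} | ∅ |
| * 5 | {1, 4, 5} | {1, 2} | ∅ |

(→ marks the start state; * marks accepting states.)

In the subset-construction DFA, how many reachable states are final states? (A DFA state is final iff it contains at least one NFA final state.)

Start state of the DFA: {1} (ε-closure of the NFA start).
{1} --a--> {4}  [new]
{1} --b--> {1, 4}  [new]
{4} --a--> {1, 2, 4, 5}  [new]
{4} --b--> {1}  [seen]
{1, 4} --a--> {1, 2, 4, 5}  [seen]
{1, 4} --b--> {1, 4}  [seen]
{1, 2, 4, 5} --a--> {1, 2, 4, 5}  [seen]
{1, 2, 4, 5} --b--> {1, 2, 4}  [new]
{1, 2, 4} --a--> {1, 2, 4, 5}  [seen]
{1, 2, 4} --b--> {1, 4}  [seen]
Reachable DFA states: {1}, {4}, {1, 4}, {1, 2, 4, 5}, {1, 2, 4}.
Accepting DFA states (contain an NFA accepting state): {1}, {4}, {1, 4}, {1, 2, 4, 5}, {1, 2, 4}.

5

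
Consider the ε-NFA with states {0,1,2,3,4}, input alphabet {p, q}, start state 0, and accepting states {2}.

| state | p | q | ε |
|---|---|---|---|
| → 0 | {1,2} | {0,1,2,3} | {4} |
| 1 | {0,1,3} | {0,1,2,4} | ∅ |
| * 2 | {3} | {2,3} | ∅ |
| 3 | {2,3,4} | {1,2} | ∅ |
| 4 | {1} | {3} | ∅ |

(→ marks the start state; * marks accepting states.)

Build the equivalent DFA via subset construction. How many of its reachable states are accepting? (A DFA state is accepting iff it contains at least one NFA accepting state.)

Start state of the DFA: {0,4} (ε-closure of the NFA start).
{0,4} --p--> {1,2}  [new]
{0,4} --q--> {0,1,2,3,4}  [new]
{1,2} --p--> {0,1,3,4}  [new]
{1,2} --q--> {0,1,2,3,4}  [seen]
{0,1,2,3,4} --p--> {0,1,2,3,4}  [seen]
{0,1,2,3,4} --q--> {0,1,2,3,4}  [seen]
{0,1,3,4} --p--> {0,1,2,3,4}  [seen]
{0,1,3,4} --q--> {0,1,2,3,4}  [seen]
Reachable DFA states: {0,4}, {1,2}, {0,1,2,3,4}, {0,1,3,4}.
Accepting DFA states (contain an NFA accepting state): {1,2}, {0,1,2,3,4}.

2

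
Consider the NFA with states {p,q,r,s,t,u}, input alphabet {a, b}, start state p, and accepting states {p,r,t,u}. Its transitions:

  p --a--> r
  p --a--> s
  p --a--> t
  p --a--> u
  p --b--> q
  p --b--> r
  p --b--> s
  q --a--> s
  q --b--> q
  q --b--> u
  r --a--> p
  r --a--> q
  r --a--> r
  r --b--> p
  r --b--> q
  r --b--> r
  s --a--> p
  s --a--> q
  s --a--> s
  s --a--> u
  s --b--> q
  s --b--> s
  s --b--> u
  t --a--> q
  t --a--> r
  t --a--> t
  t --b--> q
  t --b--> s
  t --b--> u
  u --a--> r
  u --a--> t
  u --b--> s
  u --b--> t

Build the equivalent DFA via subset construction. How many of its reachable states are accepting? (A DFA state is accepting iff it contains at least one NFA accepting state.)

Start state of the DFA: {p}.
{p} --a--> {r,s,t,u}  [new]
{p} --b--> {q,r,s}  [new]
{r,s,t,u} --a--> {p,q,r,s,t,u}  [new]
{r,s,t,u} --b--> {p,q,r,s,t,u}  [seen]
{q,r,s} --a--> {p,q,r,s,u}  [new]
{q,r,s} --b--> {p,q,r,s,u}  [seen]
{p,q,r,s,t,u} --a--> {p,q,r,s,t,u}  [seen]
{p,q,r,s,t,u} --b--> {p,q,r,s,t,u}  [seen]
{p,q,r,s,u} --a--> {p,q,r,s,t,u}  [seen]
{p,q,r,s,u} --b--> {p,q,r,s,t,u}  [seen]
Reachable DFA states: {p}, {r,s,t,u}, {q,r,s}, {p,q,r,s,t,u}, {p,q,r,s,u}.
Accepting DFA states (contain an NFA accepting state): {p}, {r,s,t,u}, {q,r,s}, {p,q,r,s,t,u}, {p,q,r,s,u}.

5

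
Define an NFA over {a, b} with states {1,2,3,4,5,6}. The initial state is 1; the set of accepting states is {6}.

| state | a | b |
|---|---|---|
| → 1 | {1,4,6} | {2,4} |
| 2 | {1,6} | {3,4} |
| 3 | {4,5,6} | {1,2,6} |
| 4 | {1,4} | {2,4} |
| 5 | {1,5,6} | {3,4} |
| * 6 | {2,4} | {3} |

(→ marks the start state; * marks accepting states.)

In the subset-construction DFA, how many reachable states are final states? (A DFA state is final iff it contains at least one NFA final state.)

Start state of the DFA: {1}.
{1} --a--> {1,4,6}  [new]
{1} --b--> {2,4}  [new]
{1,4,6} --a--> {1,2,4,6}  [new]
{1,4,6} --b--> {2,3,4}  [new]
{2,4} --a--> {1,4,6}  [seen]
{2,4} --b--> {2,3,4}  [seen]
{1,2,4,6} --a--> {1,2,4,6}  [seen]
{1,2,4,6} --b--> {2,3,4}  [seen]
{2,3,4} --a--> {1,4,5,6}  [new]
{2,3,4} --b--> {1,2,3,4,6}  [new]
{1,4,5,6} --a--> {1,2,4,5,6}  [new]
{1,4,5,6} --b--> {2,3,4}  [seen]
{1,2,3,4,6} --a--> {1,2,4,5,6}  [seen]
{1,2,3,4,6} --b--> {1,2,3,4,6}  [seen]
{1,2,4,5,6} --a--> {1,2,4,5,6}  [seen]
{1,2,4,5,6} --b--> {2,3,4}  [seen]
Reachable DFA states: {1}, {1,4,6}, {2,4}, {1,2,4,6}, {2,3,4}, {1,4,5,6}, {1,2,3,4,6}, {1,2,4,5,6}.
Accepting DFA states (contain an NFA accepting state): {1,4,6}, {1,2,4,6}, {1,4,5,6}, {1,2,3,4,6}, {1,2,4,5,6}.

5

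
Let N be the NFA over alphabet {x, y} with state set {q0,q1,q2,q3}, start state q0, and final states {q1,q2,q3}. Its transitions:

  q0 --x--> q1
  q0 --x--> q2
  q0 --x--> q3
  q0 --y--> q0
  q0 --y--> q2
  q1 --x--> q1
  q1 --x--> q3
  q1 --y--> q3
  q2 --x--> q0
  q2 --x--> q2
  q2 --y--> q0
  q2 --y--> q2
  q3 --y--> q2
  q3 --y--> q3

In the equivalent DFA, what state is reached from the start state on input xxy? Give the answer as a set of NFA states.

Start: {q0}.
δ(q0,x) = {q1,q2,q3}.
Union: {q1,q2,q3}.
After x: {q1,q2,q3}.
δ(q1,x) = {q1,q3}; δ(q2,x) = {q0,q2}; δ(q3,x) = ∅.
Union: {q0,q1,q2,q3}.
After x: {q0,q1,q2,q3}.
δ(q0,y) = {q0,q2}; δ(q1,y) = {q3}; δ(q2,y) = {q0,q2}; δ(q3,y) = {q2,q3}.
Union: {q0,q2,q3}.
After y: {q0,q2,q3}.

{q0,q2,q3}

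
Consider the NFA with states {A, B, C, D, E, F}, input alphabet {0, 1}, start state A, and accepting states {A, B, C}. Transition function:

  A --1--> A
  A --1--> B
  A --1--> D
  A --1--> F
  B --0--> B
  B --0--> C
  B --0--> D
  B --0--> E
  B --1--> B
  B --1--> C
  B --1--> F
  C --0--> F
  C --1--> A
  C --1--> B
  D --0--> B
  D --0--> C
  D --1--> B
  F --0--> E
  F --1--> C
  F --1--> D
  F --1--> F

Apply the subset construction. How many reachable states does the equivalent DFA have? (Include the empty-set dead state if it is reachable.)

7

Start state of the DFA: {A}.
{A} --0--> ∅  [new]
{A} --1--> {A, B, D, F}  [new]
∅ --0--> ∅  [seen]
∅ --1--> ∅  [seen]
{A, B, D, F} --0--> {B, C, D, E}  [new]
{A, B, D, F} --1--> {A, B, C, D, F}  [new]
{B, C, D, E} --0--> {B, C, D, E, F}  [new]
{B, C, D, E} --1--> {A, B, C, F}  [new]
{A, B, C, D, F} --0--> {B, C, D, E, F}  [seen]
{A, B, C, D, F} --1--> {A, B, C, D, F}  [seen]
{B, C, D, E, F} --0--> {B, C, D, E, F}  [seen]
{B, C, D, E, F} --1--> {A, B, C, D, F}  [seen]
{A, B, C, F} --0--> {B, C, D, E, F}  [seen]
{A, B, C, F} --1--> {A, B, C, D, F}  [seen]
Reachable DFA states: {A}, ∅, {A, B, D, F}, {B, C, D, E}, {A, B, C, D, F}, {B, C, D, E, F}, {A, B, C, F}.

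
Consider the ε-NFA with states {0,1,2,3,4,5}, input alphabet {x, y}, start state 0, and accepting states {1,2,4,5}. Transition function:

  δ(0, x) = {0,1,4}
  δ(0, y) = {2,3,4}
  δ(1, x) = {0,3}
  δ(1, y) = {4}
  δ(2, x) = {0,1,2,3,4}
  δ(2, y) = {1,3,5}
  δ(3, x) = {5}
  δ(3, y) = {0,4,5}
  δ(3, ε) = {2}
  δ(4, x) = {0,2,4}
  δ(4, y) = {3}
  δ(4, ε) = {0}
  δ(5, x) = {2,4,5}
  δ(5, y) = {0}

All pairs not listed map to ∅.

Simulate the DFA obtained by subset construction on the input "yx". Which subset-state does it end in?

Start: {0}.
δ(0,y) = {2,3,4}.
Union: {2,3,4}.
ε-closure gives {0,2,3,4}.
After y: {0,2,3,4}.
δ(0,x) = {0,1,4}; δ(2,x) = {0,1,2,3,4}; δ(3,x) = {5}; δ(4,x) = {0,2,4}.
Union: {0,1,2,3,4,5}.
After x: {0,1,2,3,4,5}.

{0,1,2,3,4,5}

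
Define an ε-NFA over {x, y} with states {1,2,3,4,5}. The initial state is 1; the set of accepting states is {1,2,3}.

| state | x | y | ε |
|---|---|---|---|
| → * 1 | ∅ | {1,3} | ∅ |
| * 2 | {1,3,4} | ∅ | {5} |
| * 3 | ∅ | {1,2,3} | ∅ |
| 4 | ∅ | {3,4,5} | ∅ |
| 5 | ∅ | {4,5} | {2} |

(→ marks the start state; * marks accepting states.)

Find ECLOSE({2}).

Begin with {2}.
2 →ε {5}; add 5.
ε-closure = {2,5}.

{2,5}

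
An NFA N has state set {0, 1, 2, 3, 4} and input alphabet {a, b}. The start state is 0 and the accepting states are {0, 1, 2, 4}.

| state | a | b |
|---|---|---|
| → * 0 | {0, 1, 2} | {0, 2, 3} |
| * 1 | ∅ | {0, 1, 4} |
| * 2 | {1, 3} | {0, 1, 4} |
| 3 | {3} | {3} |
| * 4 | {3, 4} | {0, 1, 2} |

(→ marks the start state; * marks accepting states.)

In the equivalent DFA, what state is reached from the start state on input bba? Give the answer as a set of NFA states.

{0, 1, 2, 3, 4}

Start: {0}.
δ(0,b) = {0, 2, 3}.
Union: {0, 2, 3}.
After b: {0, 2, 3}.
δ(0,b) = {0, 2, 3}; δ(2,b) = {0, 1, 4}; δ(3,b) = {3}.
Union: {0, 1, 2, 3, 4}.
After b: {0, 1, 2, 3, 4}.
δ(0,a) = {0, 1, 2}; δ(1,a) = ∅; δ(2,a) = {1, 3}; δ(3,a) = {3}; δ(4,a) = {3, 4}.
Union: {0, 1, 2, 3, 4}.
After a: {0, 1, 2, 3, 4}.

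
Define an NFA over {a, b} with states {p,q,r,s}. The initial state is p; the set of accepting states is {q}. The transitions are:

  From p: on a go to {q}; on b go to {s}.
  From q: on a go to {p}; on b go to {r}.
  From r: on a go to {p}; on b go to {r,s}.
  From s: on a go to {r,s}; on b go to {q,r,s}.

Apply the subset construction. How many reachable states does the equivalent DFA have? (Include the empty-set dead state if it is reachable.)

8

Start state of the DFA: {p}.
{p} --a--> {q}  [new]
{p} --b--> {s}  [new]
{q} --a--> {p}  [seen]
{q} --b--> {r}  [new]
{s} --a--> {r,s}  [new]
{s} --b--> {q,r,s}  [new]
{r} --a--> {p}  [seen]
{r} --b--> {r,s}  [seen]
{r,s} --a--> {p,r,s}  [new]
{r,s} --b--> {q,r,s}  [seen]
{q,r,s} --a--> {p,r,s}  [seen]
{q,r,s} --b--> {q,r,s}  [seen]
{p,r,s} --a--> {p,q,r,s}  [new]
{p,r,s} --b--> {q,r,s}  [seen]
{p,q,r,s} --a--> {p,q,r,s}  [seen]
{p,q,r,s} --b--> {q,r,s}  [seen]
Reachable DFA states: {p}, {q}, {s}, {r}, {r,s}, {q,r,s}, {p,r,s}, {p,q,r,s}.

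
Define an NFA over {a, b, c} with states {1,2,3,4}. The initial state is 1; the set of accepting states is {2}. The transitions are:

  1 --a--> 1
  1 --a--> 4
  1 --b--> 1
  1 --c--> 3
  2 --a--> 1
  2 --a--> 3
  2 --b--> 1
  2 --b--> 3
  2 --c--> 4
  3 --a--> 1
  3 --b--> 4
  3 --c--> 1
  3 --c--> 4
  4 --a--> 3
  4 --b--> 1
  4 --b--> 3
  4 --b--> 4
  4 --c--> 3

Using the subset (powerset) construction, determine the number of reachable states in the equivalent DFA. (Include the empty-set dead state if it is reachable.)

Start state of the DFA: {1}.
{1} --a--> {1,4}  [new]
{1} --b--> {1}  [seen]
{1} --c--> {3}  [new]
{1,4} --a--> {1,3,4}  [new]
{1,4} --b--> {1,3,4}  [seen]
{1,4} --c--> {3}  [seen]
{3} --a--> {1}  [seen]
{3} --b--> {4}  [new]
{3} --c--> {1,4}  [seen]
{1,3,4} --a--> {1,3,4}  [seen]
{1,3,4} --b--> {1,3,4}  [seen]
{1,3,4} --c--> {1,3,4}  [seen]
{4} --a--> {3}  [seen]
{4} --b--> {1,3,4}  [seen]
{4} --c--> {3}  [seen]
Reachable DFA states: {1}, {1,4}, {3}, {1,3,4}, {4}.

5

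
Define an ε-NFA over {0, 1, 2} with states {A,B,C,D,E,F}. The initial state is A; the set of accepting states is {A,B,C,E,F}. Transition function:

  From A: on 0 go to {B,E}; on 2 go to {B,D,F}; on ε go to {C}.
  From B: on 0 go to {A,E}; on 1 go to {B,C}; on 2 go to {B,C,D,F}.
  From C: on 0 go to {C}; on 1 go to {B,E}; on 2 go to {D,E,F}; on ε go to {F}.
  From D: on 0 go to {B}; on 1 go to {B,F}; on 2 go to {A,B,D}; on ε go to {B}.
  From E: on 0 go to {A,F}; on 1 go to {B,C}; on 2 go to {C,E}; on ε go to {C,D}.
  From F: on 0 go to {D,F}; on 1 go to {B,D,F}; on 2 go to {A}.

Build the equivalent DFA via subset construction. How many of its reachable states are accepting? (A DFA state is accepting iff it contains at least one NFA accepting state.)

Start state of the DFA: {A,C,F} (ε-closure of the NFA start).
{A,C,F} --0--> {B,C,D,E,F}  [new]
{A,C,F} --1--> {B,C,D,E,F}  [seen]
{A,C,F} --2--> {A,B,C,D,E,F}  [new]
{B,C,D,E,F} --0--> {A,B,C,D,E,F}  [seen]
{B,C,D,E,F} --1--> {B,C,D,E,F}  [seen]
{B,C,D,E,F} --2--> {A,B,C,D,E,F}  [seen]
{A,B,C,D,E,F} --0--> {A,B,C,D,E,F}  [seen]
{A,B,C,D,E,F} --1--> {B,C,D,E,F}  [seen]
{A,B,C,D,E,F} --2--> {A,B,C,D,E,F}  [seen]
Reachable DFA states: {A,C,F}, {B,C,D,E,F}, {A,B,C,D,E,F}.
Accepting DFA states (contain an NFA accepting state): {A,C,F}, {B,C,D,E,F}, {A,B,C,D,E,F}.

3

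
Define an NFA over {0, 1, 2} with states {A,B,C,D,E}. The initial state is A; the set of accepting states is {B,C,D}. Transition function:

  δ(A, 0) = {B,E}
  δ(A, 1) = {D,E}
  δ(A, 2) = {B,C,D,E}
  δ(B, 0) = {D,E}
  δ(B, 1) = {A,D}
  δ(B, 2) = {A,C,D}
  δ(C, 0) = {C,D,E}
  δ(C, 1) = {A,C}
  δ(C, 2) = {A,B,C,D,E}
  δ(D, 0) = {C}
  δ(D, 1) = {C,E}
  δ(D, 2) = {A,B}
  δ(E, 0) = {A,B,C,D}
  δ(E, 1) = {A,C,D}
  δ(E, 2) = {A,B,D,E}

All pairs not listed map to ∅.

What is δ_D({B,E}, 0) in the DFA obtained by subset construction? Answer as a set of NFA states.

{A,B,C,D,E}

δ(B,0) = {D,E}; δ(E,0) = {A,B,C,D}.
Union: {A,B,C,D,E}.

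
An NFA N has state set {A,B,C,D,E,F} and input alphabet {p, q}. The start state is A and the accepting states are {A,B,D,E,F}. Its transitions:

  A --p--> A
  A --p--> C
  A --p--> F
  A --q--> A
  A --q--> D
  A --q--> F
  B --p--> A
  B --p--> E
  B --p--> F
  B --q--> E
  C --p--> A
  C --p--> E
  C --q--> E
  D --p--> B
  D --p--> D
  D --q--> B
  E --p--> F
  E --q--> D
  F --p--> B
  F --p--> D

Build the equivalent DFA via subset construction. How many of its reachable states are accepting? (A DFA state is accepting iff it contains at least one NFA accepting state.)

Start state of the DFA: {A}.
{A} --p--> {A,C,F}  [new]
{A} --q--> {A,D,F}  [new]
{A,C,F} --p--> {A,B,C,D,E,F}  [new]
{A,C,F} --q--> {A,D,E,F}  [new]
{A,D,F} --p--> {A,B,C,D,F}  [new]
{A,D,F} --q--> {A,B,D,F}  [new]
{A,B,C,D,E,F} --p--> {A,B,C,D,E,F}  [seen]
{A,B,C,D,E,F} --q--> {A,B,D,E,F}  [new]
{A,D,E,F} --p--> {A,B,C,D,F}  [seen]
{A,D,E,F} --q--> {A,B,D,F}  [seen]
{A,B,C,D,F} --p--> {A,B,C,D,E,F}  [seen]
{A,B,C,D,F} --q--> {A,B,D,E,F}  [seen]
{A,B,D,F} --p--> {A,B,C,D,E,F}  [seen]
{A,B,D,F} --q--> {A,B,D,E,F}  [seen]
{A,B,D,E,F} --p--> {A,B,C,D,E,F}  [seen]
{A,B,D,E,F} --q--> {A,B,D,E,F}  [seen]
Reachable DFA states: {A}, {A,C,F}, {A,D,F}, {A,B,C,D,E,F}, {A,D,E,F}, {A,B,C,D,F}, {A,B,D,F}, {A,B,D,E,F}.
Accepting DFA states (contain an NFA accepting state): {A}, {A,C,F}, {A,D,F}, {A,B,C,D,E,F}, {A,D,E,F}, {A,B,C,D,F}, {A,B,D,F}, {A,B,D,E,F}.

8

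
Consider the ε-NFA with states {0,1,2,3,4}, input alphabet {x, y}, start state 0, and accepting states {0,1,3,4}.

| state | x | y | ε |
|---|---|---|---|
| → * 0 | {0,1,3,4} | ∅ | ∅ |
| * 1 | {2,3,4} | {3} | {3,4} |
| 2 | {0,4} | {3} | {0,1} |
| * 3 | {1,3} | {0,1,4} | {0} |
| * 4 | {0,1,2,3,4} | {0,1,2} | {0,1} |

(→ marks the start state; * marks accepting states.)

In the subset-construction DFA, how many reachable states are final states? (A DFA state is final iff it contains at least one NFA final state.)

3

Start state of the DFA: {0} (ε-closure of the NFA start).
{0} --x--> {0,1,3,4}  [new]
{0} --y--> ∅  [new]
{0,1,3,4} --x--> {0,1,2,3,4}  [new]
{0,1,3,4} --y--> {0,1,2,3,4}  [seen]
∅ --x--> ∅  [seen]
∅ --y--> ∅  [seen]
{0,1,2,3,4} --x--> {0,1,2,3,4}  [seen]
{0,1,2,3,4} --y--> {0,1,2,3,4}  [seen]
Reachable DFA states: {0}, {0,1,3,4}, ∅, {0,1,2,3,4}.
Accepting DFA states (contain an NFA accepting state): {0}, {0,1,3,4}, {0,1,2,3,4}.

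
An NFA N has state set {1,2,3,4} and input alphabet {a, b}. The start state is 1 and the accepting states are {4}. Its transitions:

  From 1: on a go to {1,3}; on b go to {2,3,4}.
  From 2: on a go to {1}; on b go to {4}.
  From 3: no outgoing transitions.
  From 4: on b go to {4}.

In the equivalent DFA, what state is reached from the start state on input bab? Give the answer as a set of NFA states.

{2,3,4}

Start: {1}.
δ(1,b) = {2,3,4}.
Union: {2,3,4}.
After b: {2,3,4}.
δ(2,a) = {1}; δ(3,a) = ∅; δ(4,a) = ∅.
Union: {1}.
After a: {1}.
δ(1,b) = {2,3,4}.
Union: {2,3,4}.
After b: {2,3,4}.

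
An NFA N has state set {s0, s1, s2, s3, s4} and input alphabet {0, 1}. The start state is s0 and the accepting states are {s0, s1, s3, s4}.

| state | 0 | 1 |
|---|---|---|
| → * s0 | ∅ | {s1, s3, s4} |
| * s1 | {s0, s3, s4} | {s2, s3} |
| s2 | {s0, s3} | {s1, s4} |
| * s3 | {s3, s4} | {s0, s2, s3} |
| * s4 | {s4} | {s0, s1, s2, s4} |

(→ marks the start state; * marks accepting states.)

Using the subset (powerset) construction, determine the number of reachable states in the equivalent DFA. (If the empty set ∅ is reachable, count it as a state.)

Start state of the DFA: {s0}.
{s0} --0--> ∅  [new]
{s0} --1--> {s1, s3, s4}  [new]
∅ --0--> ∅  [seen]
∅ --1--> ∅  [seen]
{s1, s3, s4} --0--> {s0, s3, s4}  [new]
{s1, s3, s4} --1--> {s0, s1, s2, s3, s4}  [new]
{s0, s3, s4} --0--> {s3, s4}  [new]
{s0, s3, s4} --1--> {s0, s1, s2, s3, s4}  [seen]
{s0, s1, s2, s3, s4} --0--> {s0, s3, s4}  [seen]
{s0, s1, s2, s3, s4} --1--> {s0, s1, s2, s3, s4}  [seen]
{s3, s4} --0--> {s3, s4}  [seen]
{s3, s4} --1--> {s0, s1, s2, s3, s4}  [seen]
Reachable DFA states: {s0}, ∅, {s1, s3, s4}, {s0, s3, s4}, {s0, s1, s2, s3, s4}, {s3, s4}.

6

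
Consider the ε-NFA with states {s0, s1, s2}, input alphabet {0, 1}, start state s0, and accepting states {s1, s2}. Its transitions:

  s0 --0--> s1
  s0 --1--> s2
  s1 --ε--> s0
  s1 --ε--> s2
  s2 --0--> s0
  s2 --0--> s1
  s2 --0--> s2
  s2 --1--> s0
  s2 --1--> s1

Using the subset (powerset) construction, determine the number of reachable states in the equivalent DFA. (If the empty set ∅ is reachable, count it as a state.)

Start state of the DFA: {s0} (ε-closure of the NFA start).
{s0} --0--> {s0, s1, s2}  [new]
{s0} --1--> {s2}  [new]
{s0, s1, s2} --0--> {s0, s1, s2}  [seen]
{s0, s1, s2} --1--> {s0, s1, s2}  [seen]
{s2} --0--> {s0, s1, s2}  [seen]
{s2} --1--> {s0, s1, s2}  [seen]
Reachable DFA states: {s0}, {s0, s1, s2}, {s2}.

3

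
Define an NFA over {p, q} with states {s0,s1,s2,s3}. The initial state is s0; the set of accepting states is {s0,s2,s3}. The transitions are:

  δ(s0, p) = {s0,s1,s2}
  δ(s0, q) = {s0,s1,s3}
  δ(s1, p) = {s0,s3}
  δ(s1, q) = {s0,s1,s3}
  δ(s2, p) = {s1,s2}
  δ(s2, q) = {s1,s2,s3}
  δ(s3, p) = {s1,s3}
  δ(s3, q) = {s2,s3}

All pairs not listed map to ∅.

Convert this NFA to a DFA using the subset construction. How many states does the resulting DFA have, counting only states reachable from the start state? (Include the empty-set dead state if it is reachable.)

Start state of the DFA: {s0}.
{s0} --p--> {s0,s1,s2}  [new]
{s0} --q--> {s0,s1,s3}  [new]
{s0,s1,s2} --p--> {s0,s1,s2,s3}  [new]
{s0,s1,s2} --q--> {s0,s1,s2,s3}  [seen]
{s0,s1,s3} --p--> {s0,s1,s2,s3}  [seen]
{s0,s1,s3} --q--> {s0,s1,s2,s3}  [seen]
{s0,s1,s2,s3} --p--> {s0,s1,s2,s3}  [seen]
{s0,s1,s2,s3} --q--> {s0,s1,s2,s3}  [seen]
Reachable DFA states: {s0}, {s0,s1,s2}, {s0,s1,s3}, {s0,s1,s2,s3}.

4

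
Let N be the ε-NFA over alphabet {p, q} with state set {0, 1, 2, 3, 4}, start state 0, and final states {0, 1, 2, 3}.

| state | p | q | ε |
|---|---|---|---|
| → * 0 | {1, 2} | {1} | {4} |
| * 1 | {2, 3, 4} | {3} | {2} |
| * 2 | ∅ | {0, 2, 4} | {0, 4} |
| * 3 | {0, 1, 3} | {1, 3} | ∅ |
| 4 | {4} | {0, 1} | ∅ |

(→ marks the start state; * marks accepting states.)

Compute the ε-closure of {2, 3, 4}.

Begin with {2, 3, 4}.
2 →ε {0, 4}; add 0.
ε-closure = {0, 2, 3, 4}.

{0, 2, 3, 4}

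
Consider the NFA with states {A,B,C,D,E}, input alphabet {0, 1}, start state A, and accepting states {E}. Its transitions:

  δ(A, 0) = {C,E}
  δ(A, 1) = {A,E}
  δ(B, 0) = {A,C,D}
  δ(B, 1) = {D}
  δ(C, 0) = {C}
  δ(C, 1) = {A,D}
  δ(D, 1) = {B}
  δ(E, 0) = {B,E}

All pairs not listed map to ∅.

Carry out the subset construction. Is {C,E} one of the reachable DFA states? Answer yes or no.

yes

Start state of the DFA: {A}.
{A} --0--> {C,E}  [new]
{A} --1--> {A,E}  [new]
{C,E} --0--> {B,C,E}  [new]
{C,E} --1--> {A,D}  [new]
{A,E} --0--> {B,C,E}  [seen]
{A,E} --1--> {A,E}  [seen]
{B,C,E} --0--> {A,B,C,D,E}  [new]
{B,C,E} --1--> {A,D}  [seen]
{A,D} --0--> {C,E}  [seen]
{A,D} --1--> {A,B,E}  [new]
{A,B,C,D,E} --0--> {A,B,C,D,E}  [seen]
{A,B,C,D,E} --1--> {A,B,D,E}  [new]
{A,B,E} --0--> {A,B,C,D,E}  [seen]
{A,B,E} --1--> {A,D,E}  [new]
{A,B,D,E} --0--> {A,B,C,D,E}  [seen]
{A,B,D,E} --1--> {A,B,D,E}  [seen]
{A,D,E} --0--> {B,C,E}  [seen]
{A,D,E} --1--> {A,B,E}  [seen]
Reachable DFA states: {A}, {C,E}, {A,E}, {B,C,E}, {A,D}, {A,B,C,D,E}, {A,B,E}, {A,B,D,E}, {A,D,E}.
{C,E} is among them.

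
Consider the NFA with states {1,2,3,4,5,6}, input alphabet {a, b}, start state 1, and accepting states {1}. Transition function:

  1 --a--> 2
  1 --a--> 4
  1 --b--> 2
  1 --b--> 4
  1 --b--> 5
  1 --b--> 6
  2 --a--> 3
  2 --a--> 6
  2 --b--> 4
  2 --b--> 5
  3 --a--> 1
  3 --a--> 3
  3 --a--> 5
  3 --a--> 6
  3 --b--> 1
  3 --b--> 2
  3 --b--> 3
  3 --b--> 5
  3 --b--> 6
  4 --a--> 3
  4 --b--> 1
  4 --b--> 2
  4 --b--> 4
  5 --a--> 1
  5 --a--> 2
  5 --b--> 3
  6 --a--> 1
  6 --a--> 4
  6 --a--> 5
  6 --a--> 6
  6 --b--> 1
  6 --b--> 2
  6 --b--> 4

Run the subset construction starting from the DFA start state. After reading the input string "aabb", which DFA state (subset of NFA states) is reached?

Start: {1}.
δ(1,a) = {2,4}.
Union: {2,4}.
After a: {2,4}.
δ(2,a) = {3,6}; δ(4,a) = {3}.
Union: {3,6}.
After a: {3,6}.
δ(3,b) = {1,2,3,5,6}; δ(6,b) = {1,2,4}.
Union: {1,2,3,4,5,6}.
After b: {1,2,3,4,5,6}.
δ(1,b) = {2,4,5,6}; δ(2,b) = {4,5}; δ(3,b) = {1,2,3,5,6}; δ(4,b) = {1,2,4}; δ(5,b) = {3}; δ(6,b) = {1,2,4}.
Union: {1,2,3,4,5,6}.
After b: {1,2,3,4,5,6}.

{1,2,3,4,5,6}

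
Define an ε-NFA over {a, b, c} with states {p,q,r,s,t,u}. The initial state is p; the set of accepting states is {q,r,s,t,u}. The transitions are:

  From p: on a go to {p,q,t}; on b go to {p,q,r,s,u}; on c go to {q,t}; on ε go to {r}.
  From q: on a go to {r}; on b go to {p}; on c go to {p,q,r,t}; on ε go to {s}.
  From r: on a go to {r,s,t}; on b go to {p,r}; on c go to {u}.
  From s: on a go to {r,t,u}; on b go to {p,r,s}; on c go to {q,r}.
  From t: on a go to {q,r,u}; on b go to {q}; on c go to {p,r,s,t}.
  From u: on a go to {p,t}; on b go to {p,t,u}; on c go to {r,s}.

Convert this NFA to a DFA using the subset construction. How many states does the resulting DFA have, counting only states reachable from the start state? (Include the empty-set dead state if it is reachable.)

Start state of the DFA: {p,r} (ε-closure of the NFA start).
{p,r} --a--> {p,q,r,s,t}  [new]
{p,r} --b--> {p,q,r,s,u}  [new]
{p,r} --c--> {q,s,t,u}  [new]
{p,q,r,s,t} --a--> {p,q,r,s,t,u}  [new]
{p,q,r,s,t} --b--> {p,q,r,s,u}  [seen]
{p,q,r,s,t} --c--> {p,q,r,s,t,u}  [seen]
{p,q,r,s,u} --a--> {p,q,r,s,t,u}  [seen]
{p,q,r,s,u} --b--> {p,q,r,s,t,u}  [seen]
{p,q,r,s,u} --c--> {p,q,r,s,t,u}  [seen]
{q,s,t,u} --a--> {p,q,r,s,t,u}  [seen]
{q,s,t,u} --b--> {p,q,r,s,t,u}  [seen]
{q,s,t,u} --c--> {p,q,r,s,t}  [seen]
{p,q,r,s,t,u} --a--> {p,q,r,s,t,u}  [seen]
{p,q,r,s,t,u} --b--> {p,q,r,s,t,u}  [seen]
{p,q,r,s,t,u} --c--> {p,q,r,s,t,u}  [seen]
Reachable DFA states: {p,r}, {p,q,r,s,t}, {p,q,r,s,u}, {q,s,t,u}, {p,q,r,s,t,u}.

5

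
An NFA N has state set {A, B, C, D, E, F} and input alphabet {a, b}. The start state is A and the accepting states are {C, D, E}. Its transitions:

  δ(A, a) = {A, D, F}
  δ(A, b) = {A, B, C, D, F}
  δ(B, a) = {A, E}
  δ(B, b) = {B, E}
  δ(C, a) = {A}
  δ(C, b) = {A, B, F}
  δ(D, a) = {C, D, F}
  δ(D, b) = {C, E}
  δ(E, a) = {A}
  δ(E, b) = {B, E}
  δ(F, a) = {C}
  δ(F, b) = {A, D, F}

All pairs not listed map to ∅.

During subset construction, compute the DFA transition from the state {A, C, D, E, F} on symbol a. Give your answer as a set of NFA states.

{A, C, D, F}

δ(A,a) = {A, D, F}; δ(C,a) = {A}; δ(D,a) = {C, D, F}; δ(E,a) = {A}; δ(F,a) = {C}.
Union: {A, C, D, F}.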